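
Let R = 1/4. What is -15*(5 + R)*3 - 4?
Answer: -961/4 ≈ -240.25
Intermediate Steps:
R = ¼ ≈ 0.25000
-15*(5 + R)*3 - 4 = -15*(5 + ¼)*3 - 4 = -315*3/4 - 4 = -15*63/4 - 4 = -945/4 - 4 = -961/4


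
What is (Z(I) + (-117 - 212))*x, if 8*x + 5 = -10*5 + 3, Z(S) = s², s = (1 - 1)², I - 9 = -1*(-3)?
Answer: 4277/2 ≈ 2138.5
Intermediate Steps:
I = 12 (I = 9 - 1*(-3) = 9 + 3 = 12)
s = 0 (s = 0² = 0)
Z(S) = 0 (Z(S) = 0² = 0)
x = -13/2 (x = -5/8 + (-10*5 + 3)/8 = -5/8 + (-50 + 3)/8 = -5/8 + (⅛)*(-47) = -5/8 - 47/8 = -13/2 ≈ -6.5000)
(Z(I) + (-117 - 212))*x = (0 + (-117 - 212))*(-13/2) = (0 - 329)*(-13/2) = -329*(-13/2) = 4277/2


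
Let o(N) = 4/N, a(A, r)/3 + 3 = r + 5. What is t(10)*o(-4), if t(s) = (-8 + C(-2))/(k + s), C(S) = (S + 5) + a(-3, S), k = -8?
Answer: 5/2 ≈ 2.5000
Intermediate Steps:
a(A, r) = 6 + 3*r (a(A, r) = -9 + 3*(r + 5) = -9 + 3*(5 + r) = -9 + (15 + 3*r) = 6 + 3*r)
C(S) = 11 + 4*S (C(S) = (S + 5) + (6 + 3*S) = (5 + S) + (6 + 3*S) = 11 + 4*S)
t(s) = -5/(-8 + s) (t(s) = (-8 + (11 + 4*(-2)))/(-8 + s) = (-8 + (11 - 8))/(-8 + s) = (-8 + 3)/(-8 + s) = -5/(-8 + s))
t(10)*o(-4) = (-5/(-8 + 10))*(4/(-4)) = (-5/2)*(4*(-1/4)) = -5*1/2*(-1) = -5/2*(-1) = 5/2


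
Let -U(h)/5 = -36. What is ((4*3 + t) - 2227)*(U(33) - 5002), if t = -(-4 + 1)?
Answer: 10666264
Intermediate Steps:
U(h) = 180 (U(h) = -5*(-36) = 180)
t = 3 (t = -1*(-3) = 3)
((4*3 + t) - 2227)*(U(33) - 5002) = ((4*3 + 3) - 2227)*(180 - 5002) = ((12 + 3) - 2227)*(-4822) = (15 - 2227)*(-4822) = -2212*(-4822) = 10666264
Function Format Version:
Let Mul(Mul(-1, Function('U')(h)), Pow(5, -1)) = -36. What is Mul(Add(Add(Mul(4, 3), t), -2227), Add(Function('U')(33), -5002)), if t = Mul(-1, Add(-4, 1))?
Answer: 10666264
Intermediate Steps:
Function('U')(h) = 180 (Function('U')(h) = Mul(-5, -36) = 180)
t = 3 (t = Mul(-1, -3) = 3)
Mul(Add(Add(Mul(4, 3), t), -2227), Add(Function('U')(33), -5002)) = Mul(Add(Add(Mul(4, 3), 3), -2227), Add(180, -5002)) = Mul(Add(Add(12, 3), -2227), -4822) = Mul(Add(15, -2227), -4822) = Mul(-2212, -4822) = 10666264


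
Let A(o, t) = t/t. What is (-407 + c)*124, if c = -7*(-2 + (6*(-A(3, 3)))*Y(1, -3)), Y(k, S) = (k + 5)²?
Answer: 138756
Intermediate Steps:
A(o, t) = 1
Y(k, S) = (5 + k)²
c = 1526 (c = -7*(-2 + (6*(-1*1))*(5 + 1)²) = -7*(-2 + (6*(-1))*6²) = -7*(-2 - 6*36) = -7*(-2 - 216) = -7*(-218) = 1526)
(-407 + c)*124 = (-407 + 1526)*124 = 1119*124 = 138756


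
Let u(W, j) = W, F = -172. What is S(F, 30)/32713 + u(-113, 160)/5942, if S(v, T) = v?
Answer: -4718593/194380646 ≈ -0.024275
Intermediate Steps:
S(F, 30)/32713 + u(-113, 160)/5942 = -172/32713 - 113/5942 = -4718593/194380646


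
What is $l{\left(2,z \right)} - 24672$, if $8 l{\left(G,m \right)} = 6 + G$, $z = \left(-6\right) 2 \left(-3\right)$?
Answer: $-24671$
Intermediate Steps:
$z = 36$ ($z = \left(-12\right) \left(-3\right) = 36$)
$l{\left(G,m \right)} = \frac{3}{4} + \frac{G}{8}$ ($l{\left(G,m \right)} = \frac{6 + G}{8} = \frac{3}{4} + \frac{G}{8}$)
$l{\left(2,z \right)} - 24672 = \left(\frac{3}{4} + \frac{1}{8} \cdot 2\right) - 24672 = \left(\frac{3}{4} + \frac{1}{4}\right) - 24672 = 1 - 24672 = -24671$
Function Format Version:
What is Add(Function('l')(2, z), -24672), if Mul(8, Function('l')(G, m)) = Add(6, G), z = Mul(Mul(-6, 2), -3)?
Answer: -24671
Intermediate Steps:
z = 36 (z = Mul(-12, -3) = 36)
Function('l')(G, m) = Add(Rational(3, 4), Mul(Rational(1, 8), G)) (Function('l')(G, m) = Mul(Rational(1, 8), Add(6, G)) = Add(Rational(3, 4), Mul(Rational(1, 8), G)))
Add(Function('l')(2, z), -24672) = Add(Add(Rational(3, 4), Mul(Rational(1, 8), 2)), -24672) = Add(Add(Rational(3, 4), Rational(1, 4)), -24672) = Add(1, -24672) = -24671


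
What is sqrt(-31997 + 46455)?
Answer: sqrt(14458) ≈ 120.24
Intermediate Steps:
sqrt(-31997 + 46455) = sqrt(14458)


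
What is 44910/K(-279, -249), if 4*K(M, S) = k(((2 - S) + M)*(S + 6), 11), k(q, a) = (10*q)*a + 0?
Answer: 499/2079 ≈ 0.24002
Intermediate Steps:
k(q, a) = 10*a*q (k(q, a) = 10*a*q + 0 = 10*a*q)
K(M, S) = 55*(6 + S)*(2 + M - S)/2 (K(M, S) = (10*11*(((2 - S) + M)*(S + 6)))/4 = (10*11*((2 + M - S)*(6 + S)))/4 = (10*11*((6 + S)*(2 + M - S)))/4 = (110*(6 + S)*(2 + M - S))/4 = 55*(6 + S)*(2 + M - S)/2)
44910/K(-279, -249) = 44910/(330 - 110*(-249) + 165*(-279) - 55/2*(-249)² + (55/2)*(-279)*(-249)) = 44910/(330 + 27390 - 46035 - 55/2*62001 + 3820905/2) = 44910/(330 + 27390 - 46035 - 3410055/2 + 3820905/2) = 44910/187110 = 44910*(1/187110) = 499/2079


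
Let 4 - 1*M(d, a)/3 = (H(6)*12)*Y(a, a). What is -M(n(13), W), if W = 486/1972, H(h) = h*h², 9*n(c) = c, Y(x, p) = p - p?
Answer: -12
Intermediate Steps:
Y(x, p) = 0
n(c) = c/9
H(h) = h³
W = 243/986 (W = 486*(1/1972) = 243/986 ≈ 0.24645)
M(d, a) = 12 (M(d, a) = 12 - 3*6³*12*0 = 12 - 3*216*12*0 = 12 - 7776*0 = 12 - 3*0 = 12 + 0 = 12)
-M(n(13), W) = -1*12 = -12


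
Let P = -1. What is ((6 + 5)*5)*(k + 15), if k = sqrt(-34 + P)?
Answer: 825 + 55*I*sqrt(35) ≈ 825.0 + 325.38*I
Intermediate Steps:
k = I*sqrt(35) (k = sqrt(-34 - 1) = sqrt(-35) = I*sqrt(35) ≈ 5.9161*I)
((6 + 5)*5)*(k + 15) = ((6 + 5)*5)*(I*sqrt(35) + 15) = (11*5)*(15 + I*sqrt(35)) = 55*(15 + I*sqrt(35)) = 825 + 55*I*sqrt(35)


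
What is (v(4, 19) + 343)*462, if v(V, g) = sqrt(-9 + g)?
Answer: 158466 + 462*sqrt(10) ≈ 1.5993e+5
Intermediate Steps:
(v(4, 19) + 343)*462 = (sqrt(-9 + 19) + 343)*462 = (sqrt(10) + 343)*462 = (343 + sqrt(10))*462 = 158466 + 462*sqrt(10)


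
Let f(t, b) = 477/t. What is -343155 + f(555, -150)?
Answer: -63483516/185 ≈ -3.4315e+5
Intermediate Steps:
-343155 + f(555, -150) = -343155 + 477/555 = -343155 + 477*(1/555) = -343155 + 159/185 = -63483516/185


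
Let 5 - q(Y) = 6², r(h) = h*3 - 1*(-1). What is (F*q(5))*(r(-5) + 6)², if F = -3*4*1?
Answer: 23808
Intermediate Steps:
r(h) = 1 + 3*h (r(h) = 3*h + 1 = 1 + 3*h)
F = -12 (F = -12*1 = -12)
q(Y) = -31 (q(Y) = 5 - 1*6² = 5 - 1*36 = 5 - 36 = -31)
(F*q(5))*(r(-5) + 6)² = (-12*(-31))*((1 + 3*(-5)) + 6)² = 372*((1 - 15) + 6)² = 372*(-14 + 6)² = 372*(-8)² = 372*64 = 23808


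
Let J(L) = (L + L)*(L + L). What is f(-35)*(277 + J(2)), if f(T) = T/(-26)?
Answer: 10255/26 ≈ 394.42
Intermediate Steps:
J(L) = 4*L**2 (J(L) = (2*L)*(2*L) = 4*L**2)
f(T) = -T/26 (f(T) = T*(-1/26) = -T/26)
f(-35)*(277 + J(2)) = (-1/26*(-35))*(277 + 4*2**2) = 35*(277 + 4*4)/26 = 35*(277 + 16)/26 = (35/26)*293 = 10255/26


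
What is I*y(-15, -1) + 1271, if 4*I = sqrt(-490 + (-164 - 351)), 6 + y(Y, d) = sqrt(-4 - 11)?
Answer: 1271 + I*sqrt(1005)*(-6 + I*sqrt(15))/4 ≈ 1240.3 - 47.553*I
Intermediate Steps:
y(Y, d) = -6 + I*sqrt(15) (y(Y, d) = -6 + sqrt(-4 - 11) = -6 + sqrt(-15) = -6 + I*sqrt(15))
I = I*sqrt(1005)/4 (I = sqrt(-490 + (-164 - 351))/4 = sqrt(-490 - 515)/4 = sqrt(-1005)/4 = (I*sqrt(1005))/4 = I*sqrt(1005)/4 ≈ 7.9254*I)
I*y(-15, -1) + 1271 = (I*sqrt(1005)/4)*(-6 + I*sqrt(15)) + 1271 = I*sqrt(1005)*(-6 + I*sqrt(15))/4 + 1271 = 1271 + I*sqrt(1005)*(-6 + I*sqrt(15))/4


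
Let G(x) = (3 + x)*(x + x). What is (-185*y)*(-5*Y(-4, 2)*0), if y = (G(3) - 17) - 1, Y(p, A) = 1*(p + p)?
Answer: 0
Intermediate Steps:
G(x) = 2*x*(3 + x) (G(x) = (3 + x)*(2*x) = 2*x*(3 + x))
Y(p, A) = 2*p (Y(p, A) = 1*(2*p) = 2*p)
y = 18 (y = (2*3*(3 + 3) - 17) - 1 = (2*3*6 - 17) - 1 = (36 - 17) - 1 = 19 - 1 = 18)
(-185*y)*(-5*Y(-4, 2)*0) = (-185*18)*(-10*(-4)*0) = -3330*(-5*(-8))*0 = -133200*0 = -3330*0 = 0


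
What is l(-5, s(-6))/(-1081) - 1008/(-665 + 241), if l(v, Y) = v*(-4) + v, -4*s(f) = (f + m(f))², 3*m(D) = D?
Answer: 135411/57293 ≈ 2.3635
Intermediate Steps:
m(D) = D/3
s(f) = -4*f²/9 (s(f) = -(f + f/3)²/4 = -16*f²/9/4 = -4*f²/9)
l(v, Y) = -3*v (l(v, Y) = -4*v + v = -3*v)
l(-5, s(-6))/(-1081) - 1008/(-665 + 241) = -3*(-5)/(-1081) - 1008/(-665 + 241) = 15*(-1/1081) - 1008/(-424) = -15/1081 - 1008*(-1/424) = -15/1081 + 126/53 = 135411/57293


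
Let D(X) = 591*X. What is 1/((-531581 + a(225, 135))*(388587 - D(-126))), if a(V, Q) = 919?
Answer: -1/245724631086 ≈ -4.0696e-12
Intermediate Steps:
1/((-531581 + a(225, 135))*(388587 - D(-126))) = 1/((-531581 + 919)*(388587 - 591*(-126))) = 1/((-530662)*(388587 - 1*(-74466))) = -1/(530662*(388587 + 74466)) = -1/530662/463053 = -1/530662*1/463053 = -1/245724631086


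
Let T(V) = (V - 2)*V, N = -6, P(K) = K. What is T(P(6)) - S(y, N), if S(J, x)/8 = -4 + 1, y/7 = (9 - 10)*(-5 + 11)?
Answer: 48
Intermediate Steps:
y = -42 (y = 7*((9 - 10)*(-5 + 11)) = 7*(-1*6) = 7*(-6) = -42)
S(J, x) = -24 (S(J, x) = 8*(-4 + 1) = 8*(-3) = -24)
T(V) = V*(-2 + V) (T(V) = (-2 + V)*V = V*(-2 + V))
T(P(6)) - S(y, N) = 6*(-2 + 6) - 1*(-24) = 6*4 + 24 = 24 + 24 = 48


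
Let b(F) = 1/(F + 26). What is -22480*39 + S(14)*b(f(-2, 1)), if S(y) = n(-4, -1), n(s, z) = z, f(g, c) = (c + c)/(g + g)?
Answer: -44712722/51 ≈ -8.7672e+5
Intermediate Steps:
f(g, c) = c/g (f(g, c) = (2*c)/((2*g)) = (2*c)*(1/(2*g)) = c/g)
b(F) = 1/(26 + F)
S(y) = -1
-22480*39 + S(14)*b(f(-2, 1)) = -22480*39 - 1/(26 + 1/(-2)) = -876720 - 1/(26 + 1*(-½)) = -876720 - 1/(26 - ½) = -876720 - 1/51/2 = -876720 - 1*2/51 = -876720 - 2/51 = -44712722/51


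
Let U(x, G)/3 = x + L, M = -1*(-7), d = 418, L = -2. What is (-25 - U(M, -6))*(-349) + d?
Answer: 14378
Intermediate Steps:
M = 7
U(x, G) = -6 + 3*x (U(x, G) = 3*(x - 2) = 3*(-2 + x) = -6 + 3*x)
(-25 - U(M, -6))*(-349) + d = (-25 - (-6 + 3*7))*(-349) + 418 = (-25 - (-6 + 21))*(-349) + 418 = (-25 - 1*15)*(-349) + 418 = (-25 - 15)*(-349) + 418 = -40*(-349) + 418 = 13960 + 418 = 14378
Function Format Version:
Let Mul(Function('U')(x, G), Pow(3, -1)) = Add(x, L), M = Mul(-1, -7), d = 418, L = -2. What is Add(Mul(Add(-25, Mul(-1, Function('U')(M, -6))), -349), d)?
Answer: 14378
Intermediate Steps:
M = 7
Function('U')(x, G) = Add(-6, Mul(3, x)) (Function('U')(x, G) = Mul(3, Add(x, -2)) = Mul(3, Add(-2, x)) = Add(-6, Mul(3, x)))
Add(Mul(Add(-25, Mul(-1, Function('U')(M, -6))), -349), d) = Add(Mul(Add(-25, Mul(-1, Add(-6, Mul(3, 7)))), -349), 418) = Add(Mul(Add(-25, Mul(-1, Add(-6, 21))), -349), 418) = Add(Mul(Add(-25, Mul(-1, 15)), -349), 418) = Add(Mul(Add(-25, -15), -349), 418) = Add(Mul(-40, -349), 418) = Add(13960, 418) = 14378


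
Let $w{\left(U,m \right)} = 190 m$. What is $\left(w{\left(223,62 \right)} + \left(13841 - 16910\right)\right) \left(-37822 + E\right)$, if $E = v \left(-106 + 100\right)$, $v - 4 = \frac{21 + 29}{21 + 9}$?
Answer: $-329763616$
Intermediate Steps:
$v = \frac{17}{3}$ ($v = 4 + \frac{21 + 29}{21 + 9} = 4 + \frac{50}{30} = 4 + 50 \cdot \frac{1}{30} = 4 + \frac{5}{3} = \frac{17}{3} \approx 5.6667$)
$E = -34$ ($E = \frac{17 \left(-106 + 100\right)}{3} = \frac{17}{3} \left(-6\right) = -34$)
$\left(w{\left(223,62 \right)} + \left(13841 - 16910\right)\right) \left(-37822 + E\right) = \left(190 \cdot 62 + \left(13841 - 16910\right)\right) \left(-37822 - 34\right) = \left(11780 + \left(13841 - 16910\right)\right) \left(-37856\right) = \left(11780 - 3069\right) \left(-37856\right) = 8711 \left(-37856\right) = -329763616$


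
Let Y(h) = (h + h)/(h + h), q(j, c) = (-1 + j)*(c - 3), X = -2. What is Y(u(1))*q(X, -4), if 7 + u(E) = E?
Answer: 21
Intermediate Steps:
u(E) = -7 + E
q(j, c) = (-1 + j)*(-3 + c)
Y(h) = 1 (Y(h) = (2*h)/((2*h)) = (2*h)*(1/(2*h)) = 1)
Y(u(1))*q(X, -4) = 1*(3 - 1*(-4) - 3*(-2) - 4*(-2)) = 1*(3 + 4 + 6 + 8) = 1*21 = 21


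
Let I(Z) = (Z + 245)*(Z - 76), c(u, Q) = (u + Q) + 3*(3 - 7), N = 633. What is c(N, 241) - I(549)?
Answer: -374700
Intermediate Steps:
c(u, Q) = -12 + Q + u (c(u, Q) = (Q + u) + 3*(-4) = (Q + u) - 12 = -12 + Q + u)
I(Z) = (-76 + Z)*(245 + Z) (I(Z) = (245 + Z)*(-76 + Z) = (-76 + Z)*(245 + Z))
c(N, 241) - I(549) = (-12 + 241 + 633) - (-18620 + 549² + 169*549) = 862 - (-18620 + 301401 + 92781) = 862 - 1*375562 = 862 - 375562 = -374700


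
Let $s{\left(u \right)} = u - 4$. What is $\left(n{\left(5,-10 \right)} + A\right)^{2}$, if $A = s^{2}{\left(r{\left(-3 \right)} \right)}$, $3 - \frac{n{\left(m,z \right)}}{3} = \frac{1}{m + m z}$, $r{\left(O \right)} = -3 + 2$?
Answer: $\frac{261121}{225} \approx 1160.5$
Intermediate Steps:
$r{\left(O \right)} = -1$
$s{\left(u \right)} = -4 + u$ ($s{\left(u \right)} = u - 4 = -4 + u$)
$n{\left(m,z \right)} = 9 - \frac{3}{m + m z}$
$A = 25$ ($A = \left(-4 - 1\right)^{2} = \left(-5\right)^{2} = 25$)
$\left(n{\left(5,-10 \right)} + A\right)^{2} = \left(\frac{3 \left(-1 + 3 \cdot 5 + 3 \cdot 5 \left(-10\right)\right)}{5 \left(1 - 10\right)} + 25\right)^{2} = \left(3 \cdot \frac{1}{5} \frac{1}{-9} \left(-1 + 15 - 150\right) + 25\right)^{2} = \left(3 \cdot \frac{1}{5} \left(- \frac{1}{9}\right) \left(-136\right) + 25\right)^{2} = \left(\frac{136}{15} + 25\right)^{2} = \left(\frac{511}{15}\right)^{2} = \frac{261121}{225}$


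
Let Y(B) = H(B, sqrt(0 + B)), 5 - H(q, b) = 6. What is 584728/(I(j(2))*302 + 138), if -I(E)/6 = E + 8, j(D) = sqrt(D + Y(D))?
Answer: -292364/8085 ≈ -36.161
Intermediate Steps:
H(q, b) = -1 (H(q, b) = 5 - 1*6 = 5 - 6 = -1)
Y(B) = -1
j(D) = sqrt(-1 + D) (j(D) = sqrt(D - 1) = sqrt(-1 + D))
I(E) = -48 - 6*E (I(E) = -6*(E + 8) = -6*(8 + E) = -48 - 6*E)
584728/(I(j(2))*302 + 138) = 584728/((-48 - 6*sqrt(-1 + 2))*302 + 138) = 584728/((-48 - 6*sqrt(1))*302 + 138) = 584728/((-48 - 6*1)*302 + 138) = 584728/((-48 - 6)*302 + 138) = 584728/(-54*302 + 138) = 584728/(-16308 + 138) = 584728/(-16170) = 584728*(-1/16170) = -292364/8085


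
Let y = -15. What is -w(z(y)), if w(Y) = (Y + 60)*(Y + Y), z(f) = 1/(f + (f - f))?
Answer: 1798/225 ≈ 7.9911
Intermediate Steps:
z(f) = 1/f (z(f) = 1/(f + 0) = 1/f)
w(Y) = 2*Y*(60 + Y) (w(Y) = (60 + Y)*(2*Y) = 2*Y*(60 + Y))
-w(z(y)) = -2*(60 + 1/(-15))/(-15) = -2*(-1)*(60 - 1/15)/15 = -2*(-1)*899/(15*15) = -1*(-1798/225) = 1798/225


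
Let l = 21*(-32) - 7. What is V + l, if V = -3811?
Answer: -4490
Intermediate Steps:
l = -679 (l = -672 - 7 = -679)
V + l = -3811 - 679 = -4490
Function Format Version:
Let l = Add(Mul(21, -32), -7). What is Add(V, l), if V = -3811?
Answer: -4490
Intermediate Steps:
l = -679 (l = Add(-672, -7) = -679)
Add(V, l) = Add(-3811, -679) = -4490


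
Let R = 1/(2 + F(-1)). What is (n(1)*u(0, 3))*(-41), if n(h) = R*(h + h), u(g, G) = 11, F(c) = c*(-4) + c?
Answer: -902/5 ≈ -180.40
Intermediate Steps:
F(c) = -3*c (F(c) = -4*c + c = -3*c)
R = ⅕ (R = 1/(2 - 3*(-1)) = 1/(2 + 3) = 1/5 = ⅕ ≈ 0.20000)
n(h) = 2*h/5 (n(h) = (h + h)/5 = (2*h)/5 = 2*h/5)
(n(1)*u(0, 3))*(-41) = (((⅖)*1)*11)*(-41) = ((⅖)*11)*(-41) = (22/5)*(-41) = -902/5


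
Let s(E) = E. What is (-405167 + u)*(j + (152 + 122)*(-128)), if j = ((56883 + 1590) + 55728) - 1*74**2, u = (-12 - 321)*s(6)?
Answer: -29988923745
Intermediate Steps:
u = -1998 (u = (-12 - 321)*6 = -333*6 = -1998)
j = 108725 (j = (58473 + 55728) - 1*5476 = 114201 - 5476 = 108725)
(-405167 + u)*(j + (152 + 122)*(-128)) = (-405167 - 1998)*(108725 + (152 + 122)*(-128)) = -407165*(108725 + 274*(-128)) = -407165*(108725 - 35072) = -407165*73653 = -29988923745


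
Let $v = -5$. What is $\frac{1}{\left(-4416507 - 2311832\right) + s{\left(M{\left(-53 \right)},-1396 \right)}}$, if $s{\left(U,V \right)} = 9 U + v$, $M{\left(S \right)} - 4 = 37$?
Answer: $- \frac{1}{6727975} \approx -1.4863 \cdot 10^{-7}$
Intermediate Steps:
$M{\left(S \right)} = 41$ ($M{\left(S \right)} = 4 + 37 = 41$)
$s{\left(U,V \right)} = -5 + 9 U$ ($s{\left(U,V \right)} = 9 U - 5 = -5 + 9 U$)
$\frac{1}{\left(-4416507 - 2311832\right) + s{\left(M{\left(-53 \right)},-1396 \right)}} = \frac{1}{\left(-4416507 - 2311832\right) + \left(-5 + 9 \cdot 41\right)} = \frac{1}{\left(-4416507 - 2311832\right) + \left(-5 + 369\right)} = \frac{1}{-6728339 + 364} = \frac{1}{-6727975} = - \frac{1}{6727975}$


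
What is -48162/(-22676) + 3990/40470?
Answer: 1789117/804998 ≈ 2.2225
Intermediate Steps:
-48162/(-22676) + 3990/40470 = -48162*(-1/22676) + 3990*(1/40470) = 24081/11338 + 7/71 = 1789117/804998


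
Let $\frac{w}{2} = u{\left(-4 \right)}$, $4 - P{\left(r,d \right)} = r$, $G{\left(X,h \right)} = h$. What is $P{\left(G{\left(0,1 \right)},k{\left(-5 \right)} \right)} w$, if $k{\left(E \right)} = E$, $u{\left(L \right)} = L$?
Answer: $-24$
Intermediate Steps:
$P{\left(r,d \right)} = 4 - r$
$w = -8$ ($w = 2 \left(-4\right) = -8$)
$P{\left(G{\left(0,1 \right)},k{\left(-5 \right)} \right)} w = \left(4 - 1\right) \left(-8\right) = 3 \left(-8\right) = -24$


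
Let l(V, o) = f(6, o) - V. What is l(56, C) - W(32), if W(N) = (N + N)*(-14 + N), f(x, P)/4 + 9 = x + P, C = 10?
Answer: -1180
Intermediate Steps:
f(x, P) = -36 + 4*P + 4*x (f(x, P) = -36 + 4*(x + P) = -36 + 4*(P + x) = -36 + (4*P + 4*x) = -36 + 4*P + 4*x)
W(N) = 2*N*(-14 + N) (W(N) = (2*N)*(-14 + N) = 2*N*(-14 + N))
l(V, o) = -12 - V + 4*o (l(V, o) = (-36 + 4*o + 4*6) - V = (-36 + 4*o + 24) - V = (-12 + 4*o) - V = -12 - V + 4*o)
l(56, C) - W(32) = (-12 - 1*56 + 4*10) - 2*32*(-14 + 32) = (-12 - 56 + 40) - 2*32*18 = -28 - 1*1152 = -28 - 1152 = -1180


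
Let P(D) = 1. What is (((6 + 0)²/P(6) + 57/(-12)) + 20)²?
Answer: 42025/16 ≈ 2626.6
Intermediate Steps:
(((6 + 0)²/P(6) + 57/(-12)) + 20)² = (((6 + 0)²/1 + 57/(-12)) + 20)² = ((6²*1 + 57*(-1/12)) + 20)² = ((36*1 - 19/4) + 20)² = ((36 - 19/4) + 20)² = (125/4 + 20)² = (205/4)² = 42025/16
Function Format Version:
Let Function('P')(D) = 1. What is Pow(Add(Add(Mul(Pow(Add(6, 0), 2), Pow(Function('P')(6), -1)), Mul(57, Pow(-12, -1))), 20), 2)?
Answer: Rational(42025, 16) ≈ 2626.6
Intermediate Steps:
Pow(Add(Add(Mul(Pow(Add(6, 0), 2), Pow(Function('P')(6), -1)), Mul(57, Pow(-12, -1))), 20), 2) = Pow(Add(Add(Mul(Pow(Add(6, 0), 2), Pow(1, -1)), Mul(57, Pow(-12, -1))), 20), 2) = Pow(Add(Add(Mul(Pow(6, 2), 1), Mul(57, Rational(-1, 12))), 20), 2) = Pow(Add(Add(Mul(36, 1), Rational(-19, 4)), 20), 2) = Pow(Add(Add(36, Rational(-19, 4)), 20), 2) = Pow(Add(Rational(125, 4), 20), 2) = Pow(Rational(205, 4), 2) = Rational(42025, 16)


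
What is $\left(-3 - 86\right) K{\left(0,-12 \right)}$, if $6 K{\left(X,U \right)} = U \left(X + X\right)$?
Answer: $0$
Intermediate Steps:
$K{\left(X,U \right)} = \frac{U X}{3}$ ($K{\left(X,U \right)} = \frac{U \left(X + X\right)}{6} = \frac{U 2 X}{6} = \frac{2 U X}{6} = \frac{U X}{3}$)
$\left(-3 - 86\right) K{\left(0,-12 \right)} = \left(-3 - 86\right) \frac{1}{3} \left(-12\right) 0 = \left(-89\right) 0 = 0$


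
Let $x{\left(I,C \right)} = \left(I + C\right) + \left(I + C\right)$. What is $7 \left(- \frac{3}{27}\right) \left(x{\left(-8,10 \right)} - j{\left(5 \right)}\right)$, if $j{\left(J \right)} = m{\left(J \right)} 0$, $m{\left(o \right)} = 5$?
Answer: $- \frac{28}{9} \approx -3.1111$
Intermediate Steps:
$j{\left(J \right)} = 0$ ($j{\left(J \right)} = 5 \cdot 0 = 0$)
$x{\left(I,C \right)} = 2 C + 2 I$ ($x{\left(I,C \right)} = \left(C + I\right) + \left(C + I\right) = 2 C + 2 I$)
$7 \left(- \frac{3}{27}\right) \left(x{\left(-8,10 \right)} - j{\left(5 \right)}\right) = 7 \left(- \frac{3}{27}\right) \left(\left(2 \cdot 10 + 2 \left(-8\right)\right) - 0\right) = 7 \left(\left(-3\right) \frac{1}{27}\right) \left(\left(20 - 16\right) + 0\right) = 7 \left(- \frac{1}{9}\right) \left(4 + 0\right) = \left(- \frac{7}{9}\right) 4 = - \frac{28}{9}$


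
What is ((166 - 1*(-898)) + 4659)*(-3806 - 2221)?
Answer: -34492521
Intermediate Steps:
((166 - 1*(-898)) + 4659)*(-3806 - 2221) = ((166 + 898) + 4659)*(-6027) = (1064 + 4659)*(-6027) = 5723*(-6027) = -34492521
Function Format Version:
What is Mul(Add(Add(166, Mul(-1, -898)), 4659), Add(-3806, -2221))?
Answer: -34492521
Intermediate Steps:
Mul(Add(Add(166, Mul(-1, -898)), 4659), Add(-3806, -2221)) = Mul(Add(Add(166, 898), 4659), -6027) = Mul(Add(1064, 4659), -6027) = Mul(5723, -6027) = -34492521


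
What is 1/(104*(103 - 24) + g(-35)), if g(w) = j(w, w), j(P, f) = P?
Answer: 1/8181 ≈ 0.00012223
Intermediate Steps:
g(w) = w
1/(104*(103 - 24) + g(-35)) = 1/(104*(103 - 24) - 35) = 1/(104*79 - 35) = 1/(8216 - 35) = 1/8181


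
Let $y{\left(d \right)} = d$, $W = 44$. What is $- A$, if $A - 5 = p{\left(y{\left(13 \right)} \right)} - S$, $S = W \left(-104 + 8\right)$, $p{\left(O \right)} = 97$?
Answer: $-4326$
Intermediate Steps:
$S = -4224$ ($S = 44 \left(-104 + 8\right) = 44 \left(-96\right) = -4224$)
$A = 4326$ ($A = 5 + \left(97 - -4224\right) = 5 + \left(97 + 4224\right) = 5 + 4321 = 4326$)
$- A = \left(-1\right) 4326 = -4326$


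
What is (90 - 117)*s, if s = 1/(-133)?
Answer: 27/133 ≈ 0.20301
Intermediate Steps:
s = -1/133 ≈ -0.0075188
(90 - 117)*s = (90 - 117)*(-1/133) = -27*(-1/133) = 27/133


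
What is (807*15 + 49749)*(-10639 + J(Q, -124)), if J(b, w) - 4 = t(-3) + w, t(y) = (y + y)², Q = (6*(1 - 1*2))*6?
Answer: -663260442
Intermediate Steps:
Q = -36 (Q = (6*(1 - 2))*6 = (6*(-1))*6 = -6*6 = -36)
t(y) = 4*y² (t(y) = (2*y)² = 4*y²)
J(b, w) = 40 + w (J(b, w) = 4 + (4*(-3)² + w) = 4 + (4*9 + w) = 4 + (36 + w) = 40 + w)
(807*15 + 49749)*(-10639 + J(Q, -124)) = (807*15 + 49749)*(-10639 + (40 - 124)) = (12105 + 49749)*(-10639 - 84) = 61854*(-10723) = -663260442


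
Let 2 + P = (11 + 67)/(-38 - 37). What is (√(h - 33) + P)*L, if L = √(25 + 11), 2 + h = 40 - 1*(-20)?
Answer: 294/25 ≈ 11.760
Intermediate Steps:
h = 58 (h = -2 + (40 - 1*(-20)) = -2 + (40 + 20) = -2 + 60 = 58)
P = -76/25 (P = -2 + (11 + 67)/(-38 - 37) = -2 + 78/(-75) = -2 + 78*(-1/75) = -2 - 26/25 = -76/25 ≈ -3.0400)
L = 6 (L = √36 = 6)
(√(h - 33) + P)*L = (√(58 - 33) - 76/25)*6 = (√25 - 76/25)*6 = (5 - 76/25)*6 = (49/25)*6 = 294/25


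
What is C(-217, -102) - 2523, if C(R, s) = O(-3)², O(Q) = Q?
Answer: -2514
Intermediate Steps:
C(R, s) = 9 (C(R, s) = (-3)² = 9)
C(-217, -102) - 2523 = 9 - 2523 = -2514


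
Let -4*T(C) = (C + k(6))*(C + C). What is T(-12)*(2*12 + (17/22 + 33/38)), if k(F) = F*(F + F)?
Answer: 1929240/209 ≈ 9230.8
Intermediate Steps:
k(F) = 2*F² (k(F) = F*(2*F) = 2*F²)
T(C) = -C*(72 + C)/2 (T(C) = -(C + 2*6²)*(C + C)/4 = -(C + 2*36)*2*C/4 = -(C + 72)*2*C/4 = -(72 + C)*2*C/4 = -C*(72 + C)/2)
T(-12)*(2*12 + (17/22 + 33/38)) = (-½*(-12)*(72 - 12))*(2*12 + (17/22 + 33/38)) = (-½*(-12)*60)*(24 + (17*(1/22) + 33*(1/38))) = 360*(24 + (17/22 + 33/38)) = 360*(24 + 343/209) = 360*(5359/209) = 1929240/209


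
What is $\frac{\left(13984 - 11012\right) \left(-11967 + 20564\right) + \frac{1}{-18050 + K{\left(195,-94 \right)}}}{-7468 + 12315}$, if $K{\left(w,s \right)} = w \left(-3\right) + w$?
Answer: $\frac{12733709107}{2415640} \approx 5271.4$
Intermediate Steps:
$K{\left(w,s \right)} = - 2 w$ ($K{\left(w,s \right)} = - 3 w + w = - 2 w$)
$\frac{\left(13984 - 11012\right) \left(-11967 + 20564\right) + \frac{1}{-18050 + K{\left(195,-94 \right)}}}{-7468 + 12315} = \frac{\left(13984 - 11012\right) \left(-11967 + 20564\right) + \frac{1}{-18050 - 390}}{-7468 + 12315} = \frac{2972 \cdot 8597 + \frac{1}{-18050 - 390}}{4847} = \left(25550284 + \frac{1}{-18440}\right) \frac{1}{4847} = \left(25550284 - \frac{1}{18440}\right) \frac{1}{4847} = \frac{471147236959}{18440} \cdot \frac{1}{4847} = \frac{12733709107}{2415640}$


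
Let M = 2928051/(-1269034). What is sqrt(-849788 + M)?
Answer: I*sqrt(1368542500152723662)/1269034 ≈ 921.84*I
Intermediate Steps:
M = -2928051/1269034 (M = 2928051*(-1/1269034) = -2928051/1269034 ≈ -2.3073)
sqrt(-849788 + M) = sqrt(-849788 - 2928051/1269034) = sqrt(-1078412792843/1269034) = I*sqrt(1368542500152723662)/1269034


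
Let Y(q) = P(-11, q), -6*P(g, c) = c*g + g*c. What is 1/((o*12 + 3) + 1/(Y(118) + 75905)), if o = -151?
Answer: -229013/414284514 ≈ -0.00055279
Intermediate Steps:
P(g, c) = -c*g/3 (P(g, c) = -(c*g + g*c)/6 = -(c*g + c*g)/6 = -c*g/3)
Y(q) = 11*q/3 (Y(q) = -1/3*q*(-11) = 11*q/3)
1/((o*12 + 3) + 1/(Y(118) + 75905)) = 1/((-151*12 + 3) + 1/((11/3)*118 + 75905)) = 1/((-1812 + 3) + 1/(1298/3 + 75905)) = 1/(-1809 + 1/(229013/3)) = 1/(-1809 + 3/229013) = 1/(-414284514/229013) = -229013/414284514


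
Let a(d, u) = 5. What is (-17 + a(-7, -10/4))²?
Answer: 144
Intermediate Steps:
(-17 + a(-7, -10/4))² = (-17 + 5)² = (-12)² = 144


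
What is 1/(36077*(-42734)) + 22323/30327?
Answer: 11471897718329/15585192062462 ≈ 0.73608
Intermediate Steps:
1/(36077*(-42734)) + 22323/30327 = (1/36077)*(-1/42734) + 22323*(1/30327) = -1/1541714518 + 7441/10109 = 11471897718329/15585192062462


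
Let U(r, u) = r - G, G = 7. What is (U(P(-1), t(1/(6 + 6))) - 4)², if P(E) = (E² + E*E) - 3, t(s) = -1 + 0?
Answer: 144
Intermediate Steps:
t(s) = -1
P(E) = -3 + 2*E² (P(E) = (E² + E²) - 3 = 2*E² - 3 = -3 + 2*E²)
U(r, u) = -7 + r (U(r, u) = r - 1*7 = r - 7 = -7 + r)
(U(P(-1), t(1/(6 + 6))) - 4)² = ((-7 + (-3 + 2*(-1)²)) - 4)² = ((-7 + (-3 + 2*1)) - 4)² = ((-7 + (-3 + 2)) - 4)² = ((-7 - 1) - 4)² = (-8 - 4)² = (-12)² = 144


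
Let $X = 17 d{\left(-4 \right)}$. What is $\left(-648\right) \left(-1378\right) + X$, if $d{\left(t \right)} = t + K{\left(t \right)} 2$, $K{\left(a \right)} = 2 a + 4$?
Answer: $892740$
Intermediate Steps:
$K{\left(a \right)} = 4 + 2 a$
$d{\left(t \right)} = 8 + 5 t$ ($d{\left(t \right)} = t + \left(4 + 2 t\right) 2 = t + \left(8 + 4 t\right) = 8 + 5 t$)
$X = -204$ ($X = 17 \left(8 + 5 \left(-4\right)\right) = 17 \left(8 - 20\right) = 17 \left(-12\right) = -204$)
$\left(-648\right) \left(-1378\right) + X = \left(-648\right) \left(-1378\right) - 204 = 892944 - 204 = 892740$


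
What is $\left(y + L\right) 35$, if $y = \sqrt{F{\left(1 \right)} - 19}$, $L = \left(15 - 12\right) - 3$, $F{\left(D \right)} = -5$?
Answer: $70 i \sqrt{6} \approx 171.46 i$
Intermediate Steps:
$L = 0$ ($L = 3 - 3 = 0$)
$y = 2 i \sqrt{6}$ ($y = \sqrt{-5 - 19} = \sqrt{-24} = 2 i \sqrt{6} \approx 4.899 i$)
$\left(y + L\right) 35 = \left(2 i \sqrt{6} + 0\right) 35 = 2 i \sqrt{6} \cdot 35 = 70 i \sqrt{6}$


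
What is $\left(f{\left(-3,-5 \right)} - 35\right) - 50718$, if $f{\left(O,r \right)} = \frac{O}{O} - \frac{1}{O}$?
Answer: $- \frac{152255}{3} \approx -50752.0$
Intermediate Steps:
$f{\left(O,r \right)} = 1 - \frac{1}{O}$
$\left(f{\left(-3,-5 \right)} - 35\right) - 50718 = \left(\frac{-1 - 3}{-3} - 35\right) - 50718 = \left(\left(- \frac{1}{3}\right) \left(-4\right) - 35\right) - 50718 = \left(\frac{4}{3} - 35\right) - 50718 = - \frac{101}{3} - 50718 = - \frac{152255}{3}$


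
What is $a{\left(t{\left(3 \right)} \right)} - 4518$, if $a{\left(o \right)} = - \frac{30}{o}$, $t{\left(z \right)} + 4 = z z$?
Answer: $-4524$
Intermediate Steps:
$t{\left(z \right)} = -4 + z^{2}$ ($t{\left(z \right)} = -4 + z z = -4 + z^{2}$)
$a{\left(t{\left(3 \right)} \right)} - 4518 = - \frac{30}{-4 + 3^{2}} - 4518 = - \frac{30}{-4 + 9} - 4518 = - \frac{30}{5} - 4518 = \left(-30\right) \frac{1}{5} - 4518 = -6 - 4518 = -4524$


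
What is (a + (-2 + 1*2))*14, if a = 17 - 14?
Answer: 42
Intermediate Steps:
a = 3
(a + (-2 + 1*2))*14 = (3 + (-2 + 1*2))*14 = (3 + (-2 + 2))*14 = (3 + 0)*14 = 3*14 = 42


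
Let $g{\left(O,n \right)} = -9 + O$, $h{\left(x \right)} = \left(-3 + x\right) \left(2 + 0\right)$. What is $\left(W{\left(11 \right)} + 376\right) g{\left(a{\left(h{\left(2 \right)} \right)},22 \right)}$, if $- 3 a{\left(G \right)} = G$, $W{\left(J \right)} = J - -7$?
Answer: $- \frac{9850}{3} \approx -3283.3$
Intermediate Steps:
$h{\left(x \right)} = -6 + 2 x$ ($h{\left(x \right)} = \left(-3 + x\right) 2 = -6 + 2 x$)
$W{\left(J \right)} = 7 + J$ ($W{\left(J \right)} = J + 7 = 7 + J$)
$a{\left(G \right)} = - \frac{G}{3}$
$\left(W{\left(11 \right)} + 376\right) g{\left(a{\left(h{\left(2 \right)} \right)},22 \right)} = \left(\left(7 + 11\right) + 376\right) \left(-9 - \frac{-6 + 2 \cdot 2}{3}\right) = \left(18 + 376\right) \left(-9 - \frac{-6 + 4}{3}\right) = 394 \left(-9 - - \frac{2}{3}\right) = 394 \left(-9 + \frac{2}{3}\right) = 394 \left(- \frac{25}{3}\right) = - \frac{9850}{3}$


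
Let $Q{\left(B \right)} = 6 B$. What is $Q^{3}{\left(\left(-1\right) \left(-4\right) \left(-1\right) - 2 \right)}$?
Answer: $-46656$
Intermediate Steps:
$Q^{3}{\left(\left(-1\right) \left(-4\right) \left(-1\right) - 2 \right)} = \left(6 \left(\left(-1\right) \left(-4\right) \left(-1\right) - 2\right)\right)^{3} = \left(6 \left(4 \left(-1\right) - 2\right)\right)^{3} = \left(6 \left(-4 - 2\right)\right)^{3} = \left(6 \left(-6\right)\right)^{3} = \left(-36\right)^{3} = -46656$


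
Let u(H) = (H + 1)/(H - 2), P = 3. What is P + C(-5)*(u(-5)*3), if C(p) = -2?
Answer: -3/7 ≈ -0.42857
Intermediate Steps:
u(H) = (1 + H)/(-2 + H)
P + C(-5)*(u(-5)*3) = 3 - 2*(1 - 5)/(-2 - 5)*3 = 3 - 2*-4/(-7)*3 = 3 - 2*(-1/7*(-4))*3 = 3 - 8*3/7 = 3 - 2*12/7 = 3 - 24/7 = -3/7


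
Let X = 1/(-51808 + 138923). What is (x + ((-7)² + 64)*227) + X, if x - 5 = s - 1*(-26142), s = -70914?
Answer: -1665290339/87115 ≈ -19116.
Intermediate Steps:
x = -44767 (x = 5 + (-70914 - 1*(-26142)) = 5 + (-70914 + 26142) = 5 - 44772 = -44767)
X = 1/87115 ≈ 1.1479e-5
(x + ((-7)² + 64)*227) + X = (-44767 + ((-7)² + 64)*227) + 1/87115 = (-44767 + (49 + 64)*227) + 1/87115 = (-44767 + 113*227) + 1/87115 = (-44767 + 25651) + 1/87115 = -19116 + 1/87115 = -1665290339/87115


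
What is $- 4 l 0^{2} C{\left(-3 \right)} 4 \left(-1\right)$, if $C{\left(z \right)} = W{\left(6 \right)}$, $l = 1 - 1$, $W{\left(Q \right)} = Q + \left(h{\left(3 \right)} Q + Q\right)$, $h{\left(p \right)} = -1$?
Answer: $0$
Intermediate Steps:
$W{\left(Q \right)} = Q$ ($W{\left(Q \right)} = Q + \left(- Q + Q\right) = Q + 0 = Q$)
$l = 0$ ($l = 1 - 1 = 0$)
$C{\left(z \right)} = 6$
$- 4 l 0^{2} C{\left(-3 \right)} 4 \left(-1\right) = \left(-4\right) 0 \cdot 0^{2} \cdot 6 \cdot 4 \left(-1\right) = 0 \cdot 0 \cdot 6 \left(-4\right) = 0 \cdot 6 \left(-4\right) = 0 \left(-4\right) = 0$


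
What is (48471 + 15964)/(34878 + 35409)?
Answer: 9205/10041 ≈ 0.91674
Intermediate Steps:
(48471 + 15964)/(34878 + 35409) = 64435/70287 = 64435*(1/70287) = 9205/10041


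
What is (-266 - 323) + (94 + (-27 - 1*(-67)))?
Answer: -455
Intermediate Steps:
(-266 - 323) + (94 + (-27 - 1*(-67))) = -589 + (94 + (-27 + 67)) = -589 + (94 + 40) = -589 + 134 = -455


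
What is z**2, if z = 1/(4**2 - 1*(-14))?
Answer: 1/900 ≈ 0.0011111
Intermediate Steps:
z = 1/30 (z = 1/(16 + 14) = 1/30 ≈ 0.033333)
z**2 = (1/30)**2 = 1/900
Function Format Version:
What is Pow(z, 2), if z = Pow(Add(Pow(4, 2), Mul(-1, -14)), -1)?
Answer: Rational(1, 900) ≈ 0.0011111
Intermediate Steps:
z = Rational(1, 30) (z = Pow(Add(16, 14), -1) = Pow(30, -1) = Rational(1, 30) ≈ 0.033333)
Pow(z, 2) = Pow(Rational(1, 30), 2) = Rational(1, 900)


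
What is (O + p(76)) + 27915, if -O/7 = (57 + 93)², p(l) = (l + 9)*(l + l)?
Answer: -116665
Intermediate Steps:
p(l) = 2*l*(9 + l) (p(l) = (9 + l)*(2*l) = 2*l*(9 + l))
O = -157500 (O = -7*(57 + 93)² = -7*150² = -7*22500 = -157500)
(O + p(76)) + 27915 = (-157500 + 2*76*(9 + 76)) + 27915 = (-157500 + 2*76*85) + 27915 = (-157500 + 12920) + 27915 = -144580 + 27915 = -116665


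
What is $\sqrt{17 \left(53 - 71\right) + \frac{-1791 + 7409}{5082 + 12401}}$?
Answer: $\frac{2 i \sqrt{23358074735}}{17483} \approx 17.484 i$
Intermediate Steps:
$\sqrt{17 \left(53 - 71\right) + \frac{-1791 + 7409}{5082 + 12401}} = \sqrt{17 \left(53 - 71\right) + \frac{5618}{17483}} = \sqrt{17 \left(53 - 71\right) + 5618 \cdot \frac{1}{17483}} = \sqrt{17 \left(-18\right) + \frac{5618}{17483}} = \sqrt{-306 + \frac{5618}{17483}} = \sqrt{- \frac{5344180}{17483}} = \frac{2 i \sqrt{23358074735}}{17483}$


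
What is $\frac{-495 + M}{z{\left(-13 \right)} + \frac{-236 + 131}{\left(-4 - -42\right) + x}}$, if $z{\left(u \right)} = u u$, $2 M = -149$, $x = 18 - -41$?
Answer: $- \frac{110483}{32576} \approx -3.3915$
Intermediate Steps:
$x = 59$ ($x = 18 + 41 = 59$)
$M = - \frac{149}{2}$ ($M = \frac{1}{2} \left(-149\right) = - \frac{149}{2} \approx -74.5$)
$z{\left(u \right)} = u^{2}$
$\frac{-495 + M}{z{\left(-13 \right)} + \frac{-236 + 131}{\left(-4 - -42\right) + x}} = \frac{-495 - \frac{149}{2}}{\left(-13\right)^{2} + \frac{-236 + 131}{\left(-4 - -42\right) + 59}} = - \frac{1139}{2 \left(169 - \frac{105}{\left(-4 + 42\right) + 59}\right)} = - \frac{1139}{2 \left(169 - \frac{105}{38 + 59}\right)} = - \frac{1139}{2 \left(169 - \frac{105}{97}\right)} = - \frac{1139}{2 \cdot \frac{16288}{97}} = \left(- \frac{1139}{2}\right) \frac{97}{16288} = - \frac{110483}{32576}$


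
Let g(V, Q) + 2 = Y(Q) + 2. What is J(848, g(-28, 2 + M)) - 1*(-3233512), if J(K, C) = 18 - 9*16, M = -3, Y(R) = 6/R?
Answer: 3233386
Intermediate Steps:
g(V, Q) = 6/Q (g(V, Q) = -2 + (6/Q + 2) = -2 + (2 + 6/Q) = 6/Q)
J(K, C) = -126 (J(K, C) = 18 - 144 = -126)
J(848, g(-28, 2 + M)) - 1*(-3233512) = -126 - 1*(-3233512) = -126 + 3233512 = 3233386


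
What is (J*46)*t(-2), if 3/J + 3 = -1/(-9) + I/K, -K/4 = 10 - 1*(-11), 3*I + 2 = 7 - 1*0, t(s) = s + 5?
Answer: -104328/733 ≈ -142.33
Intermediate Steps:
t(s) = 5 + s
I = 5/3 (I = -2/3 + (7 - 1*0)/3 = -2/3 + (7 + 0)/3 = -2/3 + (1/3)*7 = -2/3 + 7/3 = 5/3 ≈ 1.6667)
K = -84 (K = -4*(10 - 1*(-11)) = -4*(10 + 11) = -4*21 = -84)
J = -756/733 (J = 3/(-3 + (-1/(-9) + (5/3)/(-84))) = 3/(-3 + (-1*(-1/9) + (5/3)*(-1/84))) = 3/(-3 + (1/9 - 5/252)) = 3/(-3 + 23/252) = 3/(-733/252) = 3*(-252/733) = -756/733 ≈ -1.0314)
(J*46)*t(-2) = (-756/733*46)*(5 - 2) = -34776/733*3 = -104328/733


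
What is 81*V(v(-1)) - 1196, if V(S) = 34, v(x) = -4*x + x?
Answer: 1558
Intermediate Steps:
v(x) = -3*x
81*V(v(-1)) - 1196 = 81*34 - 1196 = 2754 - 1196 = 1558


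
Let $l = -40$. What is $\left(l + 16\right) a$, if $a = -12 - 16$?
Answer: $672$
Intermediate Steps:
$a = -28$ ($a = -12 - 16 = -28$)
$\left(l + 16\right) a = \left(-40 + 16\right) \left(-28\right) = \left(-24\right) \left(-28\right) = 672$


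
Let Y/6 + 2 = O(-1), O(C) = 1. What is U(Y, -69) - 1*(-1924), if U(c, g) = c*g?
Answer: 2338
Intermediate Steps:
Y = -6 (Y = -12 + 6*1 = -12 + 6 = -6)
U(Y, -69) - 1*(-1924) = -6*(-69) - 1*(-1924) = 414 + 1924 = 2338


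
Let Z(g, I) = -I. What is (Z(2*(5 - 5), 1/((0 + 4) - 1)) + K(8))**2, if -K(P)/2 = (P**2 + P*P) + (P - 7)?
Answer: 600625/9 ≈ 66736.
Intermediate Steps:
K(P) = 14 - 4*P**2 - 2*P (K(P) = -2*((P**2 + P*P) + (P - 7)) = -2*((P**2 + P**2) + (-7 + P)) = -2*(2*P**2 + (-7 + P)) = -2*(-7 + P + 2*P**2) = 14 - 4*P**2 - 2*P)
(Z(2*(5 - 5), 1/((0 + 4) - 1)) + K(8))**2 = (-1/((0 + 4) - 1) + (14 - 4*8**2 - 2*8))**2 = (-1/(4 - 1) + (14 - 4*64 - 16))**2 = (-1/3 + (14 - 256 - 16))**2 = (-1*1/3 - 258)**2 = (-1/3 - 258)**2 = (-775/3)**2 = 600625/9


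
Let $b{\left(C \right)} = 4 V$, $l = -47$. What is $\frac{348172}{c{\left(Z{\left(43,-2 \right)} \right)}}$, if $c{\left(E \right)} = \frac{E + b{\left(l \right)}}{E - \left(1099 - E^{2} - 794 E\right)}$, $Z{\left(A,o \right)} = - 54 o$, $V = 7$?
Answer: $\frac{8393121275}{34} \approx 2.4686 \cdot 10^{8}$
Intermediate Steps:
$b{\left(C \right)} = 28$ ($b{\left(C \right)} = 4 \cdot 7 = 28$)
$c{\left(E \right)} = \frac{28 + E}{-1099 + E^{2} + 795 E}$ ($c{\left(E \right)} = \frac{E + 28}{E - \left(1099 - E^{2} - 794 E\right)} = \frac{28 + E}{E + \left(-1099 + E^{2} + 794 E\right)} = \frac{28 + E}{-1099 + E^{2} + 795 E}$)
$\frac{348172}{c{\left(Z{\left(43,-2 \right)} \right)}} = \frac{348172}{\frac{1}{-1099 + \left(\left(-54\right) \left(-2\right)\right)^{2} + 795 \left(\left(-54\right) \left(-2\right)\right)} \left(28 - -108\right)} = \frac{348172}{\frac{1}{-1099 + 108^{2} + 795 \cdot 108} \left(28 + 108\right)} = \frac{348172}{\frac{1}{-1099 + 11664 + 85860} \cdot 136} = \frac{348172}{\frac{1}{96425} \cdot 136} = \frac{348172}{\frac{136}{96425}} = 348172 \cdot \frac{96425}{136} = \frac{8393121275}{34}$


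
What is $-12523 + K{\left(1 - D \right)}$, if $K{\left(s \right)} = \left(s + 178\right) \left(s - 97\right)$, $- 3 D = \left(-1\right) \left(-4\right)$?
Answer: $- \frac{266351}{9} \approx -29595.0$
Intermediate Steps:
$D = - \frac{4}{3}$ ($D = - \frac{\left(-1\right) \left(-4\right)}{3} = \left(- \frac{1}{3}\right) 4 = - \frac{4}{3} \approx -1.3333$)
$K{\left(s \right)} = \left(-97 + s\right) \left(178 + s\right)$ ($K{\left(s \right)} = \left(178 + s\right) \left(-97 + s\right) = \left(-97 + s\right) \left(178 + s\right)$)
$-12523 + K{\left(1 - D \right)} = -12523 + \left(-17266 + \left(1 - - \frac{4}{3}\right)^{2} + 81 \left(1 - - \frac{4}{3}\right)\right) = -12523 + \left(-17266 + \left(1 + \frac{4}{3}\right)^{2} + 81 \left(1 + \frac{4}{3}\right)\right) = -12523 + \left(-17266 + \left(\frac{7}{3}\right)^{2} + 81 \cdot \frac{7}{3}\right) = -12523 + \left(-17266 + \frac{49}{9} + 189\right) = -12523 - \frac{153644}{9} = - \frac{266351}{9}$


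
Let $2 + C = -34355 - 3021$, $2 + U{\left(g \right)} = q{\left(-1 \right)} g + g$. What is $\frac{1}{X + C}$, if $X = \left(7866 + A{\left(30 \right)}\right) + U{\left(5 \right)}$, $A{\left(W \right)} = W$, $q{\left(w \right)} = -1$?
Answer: $- \frac{1}{29484} \approx -3.3917 \cdot 10^{-5}$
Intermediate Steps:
$U{\left(g \right)} = -2$ ($U{\left(g \right)} = -2 + \left(- g + g\right) = -2 + 0 = -2$)
$X = 7894$ ($X = \left(7866 + 30\right) - 2 = 7896 - 2 = 7894$)
$C = -37378$ ($C = -2 - 37376 = -37378$)
$\frac{1}{X + C} = \frac{1}{7894 - 37378} = \frac{1}{-29484} = - \frac{1}{29484}$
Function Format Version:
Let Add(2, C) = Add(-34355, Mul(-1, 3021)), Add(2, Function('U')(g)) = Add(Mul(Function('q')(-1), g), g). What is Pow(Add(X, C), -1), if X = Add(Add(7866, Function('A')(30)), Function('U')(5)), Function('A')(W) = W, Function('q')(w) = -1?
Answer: Rational(-1, 29484) ≈ -3.3917e-5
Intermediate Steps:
Function('U')(g) = -2 (Function('U')(g) = Add(-2, Add(Mul(-1, g), g)) = Add(-2, 0) = -2)
X = 7894 (X = Add(Add(7866, 30), -2) = Add(7896, -2) = 7894)
C = -37378 (C = Add(-2, Add(-34355, Mul(-1, 3021))) = Add(-2, Add(-34355, -3021)) = Add(-2, -37376) = -37378)
Pow(Add(X, C), -1) = Pow(Add(7894, -37378), -1) = Pow(-29484, -1) = Rational(-1, 29484)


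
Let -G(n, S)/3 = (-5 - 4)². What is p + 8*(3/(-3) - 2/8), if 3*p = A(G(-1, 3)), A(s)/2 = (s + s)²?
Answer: 157454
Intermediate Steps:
G(n, S) = -243 (G(n, S) = -3*(-5 - 4)² = -3*(-9)² = -3*81 = -243)
A(s) = 8*s² (A(s) = 2*(s + s)² = 2*(2*s)² = 2*(4*s²) = 8*s²)
p = 157464 (p = (8*(-243)²)/3 = (8*59049)/3 = (⅓)*472392 = 157464)
p + 8*(3/(-3) - 2/8) = 157464 + 8*(3/(-3) - 2/8) = 157464 + 8*(3*(-⅓) - 2*⅛) = 157464 + 8*(-1 - ¼) = 157464 + 8*(-5/4) = 157464 - 10 = 157454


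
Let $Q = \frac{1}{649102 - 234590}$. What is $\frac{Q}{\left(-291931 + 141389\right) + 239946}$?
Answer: $\frac{1}{37059030848} \approx 2.6984 \cdot 10^{-11}$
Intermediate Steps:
$Q = \frac{1}{414512} \approx 2.4125 \cdot 10^{-6}$
$\frac{Q}{\left(-291931 + 141389\right) + 239946} = \frac{1}{414512 \left(\left(-291931 + 141389\right) + 239946\right)} = \frac{1}{414512 \left(-150542 + 239946\right)} = \frac{1}{414512 \cdot 89404} = \frac{1}{414512} \cdot \frac{1}{89404} = \frac{1}{37059030848}$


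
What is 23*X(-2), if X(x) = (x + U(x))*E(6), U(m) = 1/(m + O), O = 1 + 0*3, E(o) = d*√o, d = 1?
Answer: -69*√6 ≈ -169.01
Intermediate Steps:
E(o) = √o (E(o) = 1*√o = √o)
O = 1 (O = 1 + 0 = 1)
U(m) = 1/(1 + m) (U(m) = 1/(m + 1) = 1/(1 + m))
X(x) = √6*(x + 1/(1 + x)) (X(x) = (x + 1/(1 + x))*√6 = √6*(x + 1/(1 + x)))
23*X(-2) = 23*(√6*(1 - 2*(1 - 2))/(1 - 2)) = 23*(√6*(1 - 2*(-1))/(-1)) = 23*(√6*(-1)*(1 + 2)) = 23*(√6*(-1)*3) = 23*(-3*√6) = -69*√6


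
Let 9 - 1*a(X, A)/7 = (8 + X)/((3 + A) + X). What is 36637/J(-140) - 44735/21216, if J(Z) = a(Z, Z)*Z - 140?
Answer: -20034454099/3119494560 ≈ -6.4223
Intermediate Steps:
a(X, A) = 63 - 7*(8 + X)/(3 + A + X) (a(X, A) = 63 - 7*(8 + X)/((3 + A) + X) = 63 - 7*(8 + X)/(3 + A + X))
J(Z) = -140 + 7*Z*(19 + 17*Z)/(3 + 2*Z) (J(Z) = (7*(19 + 8*Z + 9*Z)/(3 + Z + Z))*Z - 140 = (7*(19 + 17*Z)/(3 + 2*Z))*Z - 140 = 7*Z*(19 + 17*Z)/(3 + 2*Z) - 140 = -140 + 7*Z*(19 + 17*Z)/(3 + 2*Z))
36637/J(-140) - 44735/21216 = 36637/((7*(-60 - 21*(-140) + 17*(-140)**2)/(3 + 2*(-140)))) - 44735/21216 = 36637/((7*(-60 + 2940 + 17*19600)/(3 - 280))) - 44735*1/21216 = 36637/((7*(-60 + 2940 + 333200)/(-277))) - 44735/21216 = 36637/((7*(-1/277)*336080)) - 44735/21216 = 36637/(-2352560/277) - 44735/21216 = 36637*(-277/2352560) - 44735/21216 = -10148449/2352560 - 44735/21216 = -20034454099/3119494560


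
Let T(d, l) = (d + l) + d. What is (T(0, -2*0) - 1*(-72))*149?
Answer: 10728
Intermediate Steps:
T(d, l) = l + 2*d
(T(0, -2*0) - 1*(-72))*149 = ((-2*0 + 2*0) - 1*(-72))*149 = ((0 + 0) + 72)*149 = (0 + 72)*149 = 72*149 = 10728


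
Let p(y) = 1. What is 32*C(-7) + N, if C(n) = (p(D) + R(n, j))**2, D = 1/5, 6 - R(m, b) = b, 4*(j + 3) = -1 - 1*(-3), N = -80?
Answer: 2808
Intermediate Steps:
j = -5/2 (j = -3 + (-1 - 1*(-3))/4 = -3 + (-1 + 3)/4 = -3 + (1/4)*2 = -3 + 1/2 = -5/2 ≈ -2.5000)
R(m, b) = 6 - b
D = 1/5 (D = 1*(1/5) = 1/5 ≈ 0.20000)
C(n) = 361/4 (C(n) = (1 + (6 - 1*(-5/2)))**2 = (1 + (6 + 5/2))**2 = (1 + 17/2)**2 = (19/2)**2 = 361/4)
32*C(-7) + N = 32*(361/4) - 80 = 2888 - 80 = 2808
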